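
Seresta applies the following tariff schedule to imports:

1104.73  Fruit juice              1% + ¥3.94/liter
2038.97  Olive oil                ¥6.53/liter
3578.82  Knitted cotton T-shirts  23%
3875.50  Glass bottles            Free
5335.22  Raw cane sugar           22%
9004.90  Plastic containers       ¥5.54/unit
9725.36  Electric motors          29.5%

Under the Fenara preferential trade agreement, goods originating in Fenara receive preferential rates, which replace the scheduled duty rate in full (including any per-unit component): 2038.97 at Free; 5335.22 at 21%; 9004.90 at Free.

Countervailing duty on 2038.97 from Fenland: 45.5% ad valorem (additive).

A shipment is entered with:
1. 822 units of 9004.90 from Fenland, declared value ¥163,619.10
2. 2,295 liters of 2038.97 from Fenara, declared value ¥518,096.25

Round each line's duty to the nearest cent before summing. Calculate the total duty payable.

Line 1 (9004.90, Fenland, 822 units, ¥163,619.10):
Base rate for 9004.90 is ¥5.54/unit.
9004.90 has an FTA preferential rate, but origin Fenland is not Fenara; base rate stands.
Duty = 822 × ¥5.54 = ¥4,553.88.
Line 2 (2038.97, Fenara, 2,295 liters, ¥518,096.25):
Base rate for 2038.97 is ¥6.53/liter.
Origin Fenara qualifies under the Seresta–Fenara agreement and 2038.97 is covered: preferential rate Free applies instead.
The additional-duty order on 2038.97 targets Fenland, not Fenara; it does not apply.
Duty = ¥518,096.25 × 0% = ¥0.00.
Total = ¥4,553.88 + ¥0.00 = ¥4,553.88.

¥4,553.88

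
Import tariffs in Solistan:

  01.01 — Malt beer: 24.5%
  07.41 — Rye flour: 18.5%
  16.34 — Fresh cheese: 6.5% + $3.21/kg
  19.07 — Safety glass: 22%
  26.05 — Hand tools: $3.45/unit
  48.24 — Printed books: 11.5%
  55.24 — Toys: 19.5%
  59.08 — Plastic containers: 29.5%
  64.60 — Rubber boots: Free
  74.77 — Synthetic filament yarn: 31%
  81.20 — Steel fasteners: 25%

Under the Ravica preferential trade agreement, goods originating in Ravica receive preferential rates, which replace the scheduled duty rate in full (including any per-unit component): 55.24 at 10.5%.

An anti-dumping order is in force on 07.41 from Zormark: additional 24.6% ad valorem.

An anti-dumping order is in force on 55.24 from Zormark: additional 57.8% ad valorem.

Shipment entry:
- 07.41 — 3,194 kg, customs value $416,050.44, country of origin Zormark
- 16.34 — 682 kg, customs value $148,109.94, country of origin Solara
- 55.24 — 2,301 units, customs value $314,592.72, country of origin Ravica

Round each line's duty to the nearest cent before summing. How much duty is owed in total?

Line 1 (07.41, Zormark, 3,194 kg, $416,050.44):
Base rate for 07.41 is 18.5%.
Additional duty on 07.41 from Zormark: +24.6%. Applied ad valorem rate: 18.5% + 24.6% = 43.1%.
Duty = $416,050.44 × 43.1% = $179,317.74.
Line 2 (16.34, Solara, 682 kg, $148,109.94):
Base rate for 16.34 is 6.5% + $3.21/kg.
Duty = $148,109.94 × 6.5% + 682 × $3.21 = $11,816.37.
Line 3 (55.24, Ravica, 2,301 units, $314,592.72):
Base rate for 55.24 is 19.5%.
Origin Ravica qualifies under the Solistan–Ravica agreement and 55.24 is covered: preferential rate 10.5% applies instead.
The additional-duty order on 55.24 targets Zormark, not Ravica; it does not apply.
Duty = $314,592.72 × 10.5% = $33,032.24.
Total = $179,317.74 + $11,816.37 + $33,032.24 = $224,166.35.

$224,166.35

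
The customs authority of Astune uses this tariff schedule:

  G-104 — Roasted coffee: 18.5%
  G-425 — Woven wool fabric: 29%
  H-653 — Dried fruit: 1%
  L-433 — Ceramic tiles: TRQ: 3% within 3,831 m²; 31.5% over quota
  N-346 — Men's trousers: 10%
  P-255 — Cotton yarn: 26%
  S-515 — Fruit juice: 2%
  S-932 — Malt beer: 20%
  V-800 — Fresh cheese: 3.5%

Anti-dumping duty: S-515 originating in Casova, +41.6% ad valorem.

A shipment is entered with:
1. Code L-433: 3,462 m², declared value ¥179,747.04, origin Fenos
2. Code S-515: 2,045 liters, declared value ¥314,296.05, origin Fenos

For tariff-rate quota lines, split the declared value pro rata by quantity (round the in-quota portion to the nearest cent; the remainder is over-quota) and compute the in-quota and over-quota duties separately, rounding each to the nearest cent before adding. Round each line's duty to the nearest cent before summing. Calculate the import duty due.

Line 1 (L-433, Fenos, 3,462 m², ¥179,747.04):
Code L-433 is under a tariff-rate quota (threshold 3,831 m²). Quantity 3,462 m² is within the quota, so the in-quota rate 3% applies to the full value.
Duty = ¥179,747.04 × 3% = ¥5,392.41.
Line 2 (S-515, Fenos, 2,045 liters, ¥314,296.05):
Base rate for S-515 is 2%.
The additional-duty order on S-515 targets Casova, not Fenos; it does not apply.
Duty = ¥314,296.05 × 2% = ¥6,285.92.
Total = ¥5,392.41 + ¥6,285.92 = ¥11,678.33.

¥11,678.33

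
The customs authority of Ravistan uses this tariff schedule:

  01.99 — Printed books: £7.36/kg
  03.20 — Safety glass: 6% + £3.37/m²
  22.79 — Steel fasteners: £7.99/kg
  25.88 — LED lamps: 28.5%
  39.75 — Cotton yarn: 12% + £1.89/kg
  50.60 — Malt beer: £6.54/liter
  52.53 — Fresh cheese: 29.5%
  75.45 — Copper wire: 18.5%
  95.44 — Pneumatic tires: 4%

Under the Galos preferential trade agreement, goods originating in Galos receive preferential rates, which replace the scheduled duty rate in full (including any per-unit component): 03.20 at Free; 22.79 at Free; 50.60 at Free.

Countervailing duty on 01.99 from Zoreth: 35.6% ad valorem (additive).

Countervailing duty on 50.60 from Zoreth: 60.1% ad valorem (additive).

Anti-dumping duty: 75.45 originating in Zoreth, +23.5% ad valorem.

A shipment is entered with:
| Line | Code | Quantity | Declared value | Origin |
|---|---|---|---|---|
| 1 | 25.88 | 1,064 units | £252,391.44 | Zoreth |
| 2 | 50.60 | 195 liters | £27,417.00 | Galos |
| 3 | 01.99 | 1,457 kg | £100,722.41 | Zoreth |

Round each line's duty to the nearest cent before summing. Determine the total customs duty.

£118,512.26

Line 1 (25.88, Zoreth, 1,064 units, £252,391.44):
Base rate for 25.88 is 28.5%.
Duty = £252,391.44 × 28.5% = £71,931.56.
Line 2 (50.60, Galos, 195 liters, £27,417.00):
Base rate for 50.60 is £6.54/liter.
Origin Galos qualifies under the Ravistan–Galos agreement and 50.60 is covered: preferential rate Free applies instead.
The additional-duty order on 50.60 targets Zoreth, not Galos; it does not apply.
Duty = £27,417.00 × 0% = £0.00.
Line 3 (01.99, Zoreth, 1,457 kg, £100,722.41):
Base rate for 01.99 is £7.36/kg.
Additional duty on 01.99 from Zoreth: +35.6% ad valorem. Applied ad valorem rate = 35.6%.
Duty = £100,722.41 × 35.6% + 1,457 × £7.36 = £46,580.70.
Total = £71,931.56 + £0.00 + £46,580.70 = £118,512.26.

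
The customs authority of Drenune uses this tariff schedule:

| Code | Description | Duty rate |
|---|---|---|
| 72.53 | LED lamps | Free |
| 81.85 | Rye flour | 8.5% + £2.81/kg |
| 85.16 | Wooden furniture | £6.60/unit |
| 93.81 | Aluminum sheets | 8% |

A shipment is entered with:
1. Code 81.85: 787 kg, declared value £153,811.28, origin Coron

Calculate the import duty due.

£15,285.43

Line 1 (81.85, Coron, 787 kg, £153,811.28):
Base rate for 81.85 is 8.5% + £2.81/kg.
Duty = £153,811.28 × 8.5% + 787 × £2.81 = £15,285.43.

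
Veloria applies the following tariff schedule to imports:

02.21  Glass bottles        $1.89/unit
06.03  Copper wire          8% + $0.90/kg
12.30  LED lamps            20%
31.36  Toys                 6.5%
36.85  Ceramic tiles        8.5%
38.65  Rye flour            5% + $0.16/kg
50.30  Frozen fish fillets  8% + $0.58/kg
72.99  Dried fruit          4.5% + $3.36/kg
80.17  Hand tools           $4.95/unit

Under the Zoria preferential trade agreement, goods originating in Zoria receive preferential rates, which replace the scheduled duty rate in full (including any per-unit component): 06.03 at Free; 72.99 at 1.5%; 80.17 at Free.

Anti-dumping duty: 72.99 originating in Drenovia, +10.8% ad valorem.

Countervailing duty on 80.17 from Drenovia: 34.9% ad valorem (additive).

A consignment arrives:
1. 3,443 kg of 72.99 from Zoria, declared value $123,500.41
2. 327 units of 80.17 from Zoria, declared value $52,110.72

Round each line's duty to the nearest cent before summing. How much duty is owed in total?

$1,852.51

Line 1 (72.99, Zoria, 3,443 kg, $123,500.41):
Base rate for 72.99 is 4.5% + $3.36/kg.
Origin Zoria qualifies under the Veloria–Zoria agreement and 72.99 is covered: preferential rate 1.5% applies instead.
The additional-duty order on 72.99 targets Drenovia, not Zoria; it does not apply.
Duty = $123,500.41 × 1.5% = $1,852.51.
Line 2 (80.17, Zoria, 327 units, $52,110.72):
Base rate for 80.17 is $4.95/unit.
Origin Zoria qualifies under the Veloria–Zoria agreement and 80.17 is covered: preferential rate Free applies instead.
The additional-duty order on 80.17 targets Drenovia, not Zoria; it does not apply.
Duty = $52,110.72 × 0% = $0.00.
Total = $1,852.51 + $0.00 = $1,852.51.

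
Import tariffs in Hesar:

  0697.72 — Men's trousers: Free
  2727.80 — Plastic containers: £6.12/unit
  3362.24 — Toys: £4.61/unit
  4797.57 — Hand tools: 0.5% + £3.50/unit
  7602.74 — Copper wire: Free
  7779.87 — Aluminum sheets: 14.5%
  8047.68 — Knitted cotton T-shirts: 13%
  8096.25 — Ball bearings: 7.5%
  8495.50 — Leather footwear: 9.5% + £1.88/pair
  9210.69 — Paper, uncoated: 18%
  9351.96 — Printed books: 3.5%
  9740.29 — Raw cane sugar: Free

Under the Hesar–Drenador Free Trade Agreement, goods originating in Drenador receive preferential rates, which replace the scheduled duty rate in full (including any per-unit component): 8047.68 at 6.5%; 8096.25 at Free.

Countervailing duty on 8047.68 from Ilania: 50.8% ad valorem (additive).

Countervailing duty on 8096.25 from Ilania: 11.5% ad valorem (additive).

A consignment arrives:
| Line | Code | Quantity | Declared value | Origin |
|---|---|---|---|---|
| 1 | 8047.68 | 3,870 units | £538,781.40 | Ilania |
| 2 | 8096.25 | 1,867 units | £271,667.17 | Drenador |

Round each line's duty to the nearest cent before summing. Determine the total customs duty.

£343,742.53

Line 1 (8047.68, Ilania, 3,870 units, £538,781.40):
Base rate for 8047.68 is 13%.
8047.68 has an FTA preferential rate, but origin Ilania is not Drenador; base rate stands.
Additional duty on 8047.68 from Ilania: +50.8%. Applied ad valorem rate: 13% + 50.8% = 63.8%.
Duty = £538,781.40 × 63.8% = £343,742.53.
Line 2 (8096.25, Drenador, 1,867 units, £271,667.17):
Base rate for 8096.25 is 7.5%.
Origin Drenador qualifies under the Hesar–Drenador agreement and 8096.25 is covered: preferential rate Free applies instead.
The additional-duty order on 8096.25 targets Ilania, not Drenador; it does not apply.
Duty = £271,667.17 × 0% = £0.00.
Total = £343,742.53 + £0.00 = £343,742.53.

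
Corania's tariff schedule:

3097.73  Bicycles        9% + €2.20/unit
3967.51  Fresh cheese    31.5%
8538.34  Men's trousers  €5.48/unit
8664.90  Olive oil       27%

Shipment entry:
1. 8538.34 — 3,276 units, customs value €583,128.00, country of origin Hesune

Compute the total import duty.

€17,952.48

Line 1 (8538.34, Hesune, 3,276 units, €583,128.00):
Base rate for 8538.34 is €5.48/unit.
Duty = 3,276 × €5.48 = €17,952.48.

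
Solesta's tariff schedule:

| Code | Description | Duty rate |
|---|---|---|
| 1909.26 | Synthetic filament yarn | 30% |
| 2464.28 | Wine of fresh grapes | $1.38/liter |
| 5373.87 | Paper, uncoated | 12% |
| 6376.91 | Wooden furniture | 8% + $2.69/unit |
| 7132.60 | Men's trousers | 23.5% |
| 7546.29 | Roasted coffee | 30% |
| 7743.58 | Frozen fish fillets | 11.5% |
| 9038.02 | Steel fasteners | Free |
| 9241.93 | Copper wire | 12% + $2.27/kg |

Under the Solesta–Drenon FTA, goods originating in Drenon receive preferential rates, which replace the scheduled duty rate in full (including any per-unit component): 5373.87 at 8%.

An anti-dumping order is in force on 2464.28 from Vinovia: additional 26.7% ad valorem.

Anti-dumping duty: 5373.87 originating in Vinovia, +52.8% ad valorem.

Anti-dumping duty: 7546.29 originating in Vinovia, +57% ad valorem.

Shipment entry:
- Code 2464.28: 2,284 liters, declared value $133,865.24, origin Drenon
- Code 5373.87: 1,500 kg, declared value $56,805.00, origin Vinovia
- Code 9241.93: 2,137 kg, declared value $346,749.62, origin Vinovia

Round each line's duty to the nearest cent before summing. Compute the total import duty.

$86,422.50

Line 1 (2464.28, Drenon, 2,284 liters, $133,865.24):
Base rate for 2464.28 is $1.38/liter.
Origin Drenon is the FTA partner but 2464.28 is not on the preference list; base rate stands.
The additional-duty order on 2464.28 targets Vinovia, not Drenon; it does not apply.
Duty = 2,284 × $1.38 = $3,151.92.
Line 2 (5373.87, Vinovia, 1,500 kg, $56,805.00):
Base rate for 5373.87 is 12%.
5373.87 has an FTA preferential rate, but origin Vinovia is not Drenon; base rate stands.
Additional duty on 5373.87 from Vinovia: +52.8%. Applied ad valorem rate: 12% + 52.8% = 64.8%.
Duty = $56,805.00 × 64.8% = $36,809.64.
Line 3 (9241.93, Vinovia, 2,137 kg, $346,749.62):
Base rate for 9241.93 is 12% + $2.27/kg.
Duty = $346,749.62 × 12% + 2,137 × $2.27 = $46,460.94.
Total = $3,151.92 + $36,809.64 + $46,460.94 = $86,422.50.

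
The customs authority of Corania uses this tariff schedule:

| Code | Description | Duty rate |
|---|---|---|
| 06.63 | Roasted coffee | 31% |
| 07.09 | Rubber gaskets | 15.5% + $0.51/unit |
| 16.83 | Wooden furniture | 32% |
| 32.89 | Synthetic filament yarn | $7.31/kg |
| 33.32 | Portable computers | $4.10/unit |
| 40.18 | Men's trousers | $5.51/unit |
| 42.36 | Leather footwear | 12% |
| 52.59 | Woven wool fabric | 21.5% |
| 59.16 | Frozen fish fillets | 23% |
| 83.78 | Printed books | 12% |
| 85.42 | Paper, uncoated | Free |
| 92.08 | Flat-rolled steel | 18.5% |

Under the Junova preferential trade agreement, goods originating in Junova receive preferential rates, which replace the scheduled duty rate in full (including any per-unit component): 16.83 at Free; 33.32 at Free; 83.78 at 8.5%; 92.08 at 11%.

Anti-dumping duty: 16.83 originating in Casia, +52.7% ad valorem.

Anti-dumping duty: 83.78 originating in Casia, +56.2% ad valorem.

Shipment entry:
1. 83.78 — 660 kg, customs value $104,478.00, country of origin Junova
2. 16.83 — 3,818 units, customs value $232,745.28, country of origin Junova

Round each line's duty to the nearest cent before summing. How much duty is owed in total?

$8,880.63

Line 1 (83.78, Junova, 660 kg, $104,478.00):
Base rate for 83.78 is 12%.
Origin Junova qualifies under the Corania–Junova agreement and 83.78 is covered: preferential rate 8.5% applies instead.
The additional-duty order on 83.78 targets Casia, not Junova; it does not apply.
Duty = $104,478.00 × 8.5% = $8,880.63.
Line 2 (16.83, Junova, 3,818 units, $232,745.28):
Base rate for 16.83 is 32%.
Origin Junova qualifies under the Corania–Junova agreement and 16.83 is covered: preferential rate Free applies instead.
The additional-duty order on 16.83 targets Casia, not Junova; it does not apply.
Duty = $232,745.28 × 0% = $0.00.
Total = $8,880.63 + $0.00 = $8,880.63.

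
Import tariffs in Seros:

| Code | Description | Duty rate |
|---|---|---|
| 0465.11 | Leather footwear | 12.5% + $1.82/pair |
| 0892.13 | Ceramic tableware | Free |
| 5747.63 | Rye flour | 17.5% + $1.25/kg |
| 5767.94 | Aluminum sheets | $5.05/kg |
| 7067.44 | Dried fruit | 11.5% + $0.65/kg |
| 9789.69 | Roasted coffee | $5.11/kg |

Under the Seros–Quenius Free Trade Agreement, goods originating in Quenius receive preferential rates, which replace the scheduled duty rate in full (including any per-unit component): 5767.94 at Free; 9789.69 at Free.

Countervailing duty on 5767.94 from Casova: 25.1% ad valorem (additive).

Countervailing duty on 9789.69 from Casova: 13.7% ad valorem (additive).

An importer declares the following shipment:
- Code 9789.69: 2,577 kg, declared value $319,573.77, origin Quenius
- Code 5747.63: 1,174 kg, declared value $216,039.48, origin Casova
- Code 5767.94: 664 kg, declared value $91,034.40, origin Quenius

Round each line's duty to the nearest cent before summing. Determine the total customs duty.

$39,274.41

Line 1 (9789.69, Quenius, 2,577 kg, $319,573.77):
Base rate for 9789.69 is $5.11/kg.
Origin Quenius qualifies under the Seros–Quenius agreement and 9789.69 is covered: preferential rate Free applies instead.
The additional-duty order on 9789.69 targets Casova, not Quenius; it does not apply.
Duty = $319,573.77 × 0% = $0.00.
Line 2 (5747.63, Casova, 1,174 kg, $216,039.48):
Base rate for 5747.63 is 17.5% + $1.25/kg.
Duty = $216,039.48 × 17.5% + 1,174 × $1.25 = $39,274.41.
Line 3 (5767.94, Quenius, 664 kg, $91,034.40):
Base rate for 5767.94 is $5.05/kg.
Origin Quenius qualifies under the Seros–Quenius agreement and 5767.94 is covered: preferential rate Free applies instead.
The additional-duty order on 5767.94 targets Casova, not Quenius; it does not apply.
Duty = $91,034.40 × 0% = $0.00.
Total = $0.00 + $39,274.41 + $0.00 = $39,274.41.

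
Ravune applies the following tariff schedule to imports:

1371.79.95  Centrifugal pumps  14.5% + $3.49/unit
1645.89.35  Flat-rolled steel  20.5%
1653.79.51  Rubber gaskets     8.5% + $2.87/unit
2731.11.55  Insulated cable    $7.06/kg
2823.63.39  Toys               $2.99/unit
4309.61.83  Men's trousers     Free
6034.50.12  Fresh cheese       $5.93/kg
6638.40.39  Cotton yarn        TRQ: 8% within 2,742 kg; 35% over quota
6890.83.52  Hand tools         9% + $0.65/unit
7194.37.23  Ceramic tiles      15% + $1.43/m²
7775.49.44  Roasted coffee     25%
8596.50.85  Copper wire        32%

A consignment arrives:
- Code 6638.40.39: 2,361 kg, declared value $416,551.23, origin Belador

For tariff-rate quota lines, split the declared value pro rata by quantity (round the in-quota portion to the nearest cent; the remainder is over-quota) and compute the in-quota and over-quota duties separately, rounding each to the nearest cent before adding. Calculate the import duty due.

Line 1 (6638.40.39, Belador, 2,361 kg, $416,551.23):
Code 6638.40.39 is under a tariff-rate quota (threshold 2,742 kg). Quantity 2,361 kg is within the quota, so the in-quota rate 8% applies to the full value.
Duty = $416,551.23 × 8% = $33,324.10.

$33,324.10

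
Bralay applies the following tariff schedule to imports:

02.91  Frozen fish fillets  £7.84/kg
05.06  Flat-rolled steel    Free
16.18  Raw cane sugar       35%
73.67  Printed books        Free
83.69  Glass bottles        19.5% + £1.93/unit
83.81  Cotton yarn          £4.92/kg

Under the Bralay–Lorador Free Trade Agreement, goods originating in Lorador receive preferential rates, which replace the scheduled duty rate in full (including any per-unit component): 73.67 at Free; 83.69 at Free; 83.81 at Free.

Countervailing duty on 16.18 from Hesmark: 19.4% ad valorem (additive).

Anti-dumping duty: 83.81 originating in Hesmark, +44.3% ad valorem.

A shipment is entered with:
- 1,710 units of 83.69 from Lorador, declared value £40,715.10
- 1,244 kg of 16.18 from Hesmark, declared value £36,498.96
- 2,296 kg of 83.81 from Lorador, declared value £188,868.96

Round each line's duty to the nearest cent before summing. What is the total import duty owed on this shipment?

Line 1 (83.69, Lorador, 1,710 units, £40,715.10):
Base rate for 83.69 is 19.5% + £1.93/unit.
Origin Lorador qualifies under the Bralay–Lorador agreement and 83.69 is covered: preferential rate Free applies instead.
Duty = £40,715.10 × 0% = £0.00.
Line 2 (16.18, Hesmark, 1,244 kg, £36,498.96):
Base rate for 16.18 is 35%.
Additional duty on 16.18 from Hesmark: +19.4%. Applied ad valorem rate: 35% + 19.4% = 54.4%.
Duty = £36,498.96 × 54.4% = £19,855.43.
Line 3 (83.81, Lorador, 2,296 kg, £188,868.96):
Base rate for 83.81 is £4.92/kg.
Origin Lorador qualifies under the Bralay–Lorador agreement and 83.81 is covered: preferential rate Free applies instead.
The additional-duty order on 83.81 targets Hesmark, not Lorador; it does not apply.
Duty = £188,868.96 × 0% = £0.00.
Total = £0.00 + £19,855.43 + £0.00 = £19,855.43.

£19,855.43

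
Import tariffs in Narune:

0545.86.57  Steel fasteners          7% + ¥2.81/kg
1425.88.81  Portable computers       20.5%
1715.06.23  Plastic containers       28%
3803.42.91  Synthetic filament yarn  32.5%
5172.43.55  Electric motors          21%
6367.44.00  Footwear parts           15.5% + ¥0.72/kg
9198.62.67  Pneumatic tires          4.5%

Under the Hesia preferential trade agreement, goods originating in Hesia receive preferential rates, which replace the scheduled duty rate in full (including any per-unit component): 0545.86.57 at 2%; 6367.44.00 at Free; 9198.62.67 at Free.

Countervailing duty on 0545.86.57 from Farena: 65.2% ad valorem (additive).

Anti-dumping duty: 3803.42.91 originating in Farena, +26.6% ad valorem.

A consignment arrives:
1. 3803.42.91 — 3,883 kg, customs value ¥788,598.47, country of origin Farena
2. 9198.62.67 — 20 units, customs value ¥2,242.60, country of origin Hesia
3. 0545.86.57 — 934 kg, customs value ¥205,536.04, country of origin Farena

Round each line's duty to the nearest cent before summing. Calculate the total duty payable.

Line 1 (3803.42.91, Farena, 3,883 kg, ¥788,598.47):
Base rate for 3803.42.91 is 32.5%.
Additional duty on 3803.42.91 from Farena: +26.6%. Applied ad valorem rate: 32.5% + 26.6% = 59.1%.
Duty = ¥788,598.47 × 59.1% = ¥466,061.70.
Line 2 (9198.62.67, Hesia, 20 units, ¥2,242.60):
Base rate for 9198.62.67 is 4.5%.
Origin Hesia qualifies under the Narune–Hesia agreement and 9198.62.67 is covered: preferential rate Free applies instead.
Duty = ¥2,242.60 × 0% = ¥0.00.
Line 3 (0545.86.57, Farena, 934 kg, ¥205,536.04):
Base rate for 0545.86.57 is 7% + ¥2.81/kg.
0545.86.57 has an FTA preferential rate, but origin Farena is not Hesia; base rate stands.
Additional duty on 0545.86.57 from Farena: +65.2%. Applied ad valorem rate: 7% + 65.2% = 72.2%.
Duty = ¥205,536.04 × 72.2% + 934 × ¥2.81 = ¥151,021.56.
Total = ¥466,061.70 + ¥0.00 + ¥151,021.56 = ¥617,083.26.

¥617,083.26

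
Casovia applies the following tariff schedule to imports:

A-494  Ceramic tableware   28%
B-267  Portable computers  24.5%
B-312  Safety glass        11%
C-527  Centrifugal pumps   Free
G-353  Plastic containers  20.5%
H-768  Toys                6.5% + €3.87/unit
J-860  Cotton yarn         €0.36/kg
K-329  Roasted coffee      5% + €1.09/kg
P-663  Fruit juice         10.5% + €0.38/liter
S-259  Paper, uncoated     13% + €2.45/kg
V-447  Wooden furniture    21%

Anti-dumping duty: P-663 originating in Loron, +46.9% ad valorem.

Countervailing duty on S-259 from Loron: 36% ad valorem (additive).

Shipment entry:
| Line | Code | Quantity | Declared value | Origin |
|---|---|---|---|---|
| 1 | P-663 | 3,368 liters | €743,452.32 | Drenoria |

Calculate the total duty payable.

€79,342.33

Line 1 (P-663, Drenoria, 3,368 liters, €743,452.32):
Base rate for P-663 is 10.5% + €0.38/liter.
The additional-duty order on P-663 targets Loron, not Drenoria; it does not apply.
Duty = €743,452.32 × 10.5% + 3,368 × €0.38 = €79,342.33.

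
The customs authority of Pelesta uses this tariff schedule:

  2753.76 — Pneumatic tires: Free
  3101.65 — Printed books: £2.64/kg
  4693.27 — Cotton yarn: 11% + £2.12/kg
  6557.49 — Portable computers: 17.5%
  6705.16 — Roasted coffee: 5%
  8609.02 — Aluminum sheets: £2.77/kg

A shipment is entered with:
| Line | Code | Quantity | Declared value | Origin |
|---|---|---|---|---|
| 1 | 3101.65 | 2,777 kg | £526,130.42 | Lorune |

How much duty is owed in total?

£7,331.28

Line 1 (3101.65, Lorune, 2,777 kg, £526,130.42):
Base rate for 3101.65 is £2.64/kg.
Duty = 2,777 × £2.64 = £7,331.28.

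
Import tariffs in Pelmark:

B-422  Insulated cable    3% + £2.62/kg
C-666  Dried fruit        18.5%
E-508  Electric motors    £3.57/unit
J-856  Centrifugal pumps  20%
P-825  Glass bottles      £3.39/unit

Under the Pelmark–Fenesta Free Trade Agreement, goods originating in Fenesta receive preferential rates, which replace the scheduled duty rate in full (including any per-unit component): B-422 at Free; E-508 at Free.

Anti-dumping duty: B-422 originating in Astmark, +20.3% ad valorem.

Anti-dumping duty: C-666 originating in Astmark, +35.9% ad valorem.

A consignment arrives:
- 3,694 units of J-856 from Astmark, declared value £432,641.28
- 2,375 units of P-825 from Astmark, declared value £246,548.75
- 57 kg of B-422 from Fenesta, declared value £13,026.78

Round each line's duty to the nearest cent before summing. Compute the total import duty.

£94,579.51

Line 1 (J-856, Astmark, 3,694 units, £432,641.28):
Base rate for J-856 is 20%.
Duty = £432,641.28 × 20% = £86,528.26.
Line 2 (P-825, Astmark, 2,375 units, £246,548.75):
Base rate for P-825 is £3.39/unit.
Duty = 2,375 × £3.39 = £8,051.25.
Line 3 (B-422, Fenesta, 57 kg, £13,026.78):
Base rate for B-422 is 3% + £2.62/kg.
Origin Fenesta qualifies under the Pelmark–Fenesta agreement and B-422 is covered: preferential rate Free applies instead.
The additional-duty order on B-422 targets Astmark, not Fenesta; it does not apply.
Duty = £13,026.78 × 0% = £0.00.
Total = £86,528.26 + £8,051.25 + £0.00 = £94,579.51.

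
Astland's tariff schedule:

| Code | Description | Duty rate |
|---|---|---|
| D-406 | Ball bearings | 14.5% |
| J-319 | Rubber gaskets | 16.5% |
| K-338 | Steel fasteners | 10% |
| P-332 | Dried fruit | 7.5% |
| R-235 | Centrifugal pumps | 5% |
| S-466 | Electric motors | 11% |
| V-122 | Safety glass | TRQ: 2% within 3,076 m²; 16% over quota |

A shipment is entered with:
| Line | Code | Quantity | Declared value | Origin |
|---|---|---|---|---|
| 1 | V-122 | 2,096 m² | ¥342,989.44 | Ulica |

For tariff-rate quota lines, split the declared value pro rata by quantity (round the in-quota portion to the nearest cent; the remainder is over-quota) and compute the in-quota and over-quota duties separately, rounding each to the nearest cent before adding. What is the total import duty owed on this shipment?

¥6,859.79

Line 1 (V-122, Ulica, 2,096 m², ¥342,989.44):
Code V-122 is under a tariff-rate quota (threshold 3,076 m²). Quantity 2,096 m² is within the quota, so the in-quota rate 2% applies to the full value.
Duty = ¥342,989.44 × 2% = ¥6,859.79.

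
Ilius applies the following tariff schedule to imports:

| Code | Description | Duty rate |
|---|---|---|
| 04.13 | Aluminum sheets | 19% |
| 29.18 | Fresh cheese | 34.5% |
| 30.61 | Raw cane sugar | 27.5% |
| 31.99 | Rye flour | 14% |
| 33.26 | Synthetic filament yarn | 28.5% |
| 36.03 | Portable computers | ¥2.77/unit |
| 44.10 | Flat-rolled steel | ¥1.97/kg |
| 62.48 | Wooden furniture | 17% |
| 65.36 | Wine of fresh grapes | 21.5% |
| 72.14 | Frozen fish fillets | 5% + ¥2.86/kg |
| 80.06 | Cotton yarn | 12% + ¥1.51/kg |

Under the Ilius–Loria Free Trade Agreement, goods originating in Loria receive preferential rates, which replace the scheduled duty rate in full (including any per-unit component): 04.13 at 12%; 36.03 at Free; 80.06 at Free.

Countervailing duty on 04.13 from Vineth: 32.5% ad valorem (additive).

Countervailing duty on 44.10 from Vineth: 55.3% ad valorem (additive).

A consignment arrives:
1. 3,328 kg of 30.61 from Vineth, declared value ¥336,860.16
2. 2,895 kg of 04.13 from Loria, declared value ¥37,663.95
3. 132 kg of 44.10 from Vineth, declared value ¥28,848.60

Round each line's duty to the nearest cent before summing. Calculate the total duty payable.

¥113,369.53

Line 1 (30.61, Vineth, 3,328 kg, ¥336,860.16):
Base rate for 30.61 is 27.5%.
Duty = ¥336,860.16 × 27.5% = ¥92,636.54.
Line 2 (04.13, Loria, 2,895 kg, ¥37,663.95):
Base rate for 04.13 is 19%.
Origin Loria qualifies under the Ilius–Loria agreement and 04.13 is covered: preferential rate 12% applies instead.
The additional-duty order on 04.13 targets Vineth, not Loria; it does not apply.
Duty = ¥37,663.95 × 12% = ¥4,519.67.
Line 3 (44.10, Vineth, 132 kg, ¥28,848.60):
Base rate for 44.10 is ¥1.97/kg.
Additional duty on 44.10 from Vineth: +55.3% ad valorem. Applied ad valorem rate = 55.3%.
Duty = ¥28,848.60 × 55.3% + 132 × ¥1.97 = ¥16,213.32.
Total = ¥92,636.54 + ¥4,519.67 + ¥16,213.32 = ¥113,369.53.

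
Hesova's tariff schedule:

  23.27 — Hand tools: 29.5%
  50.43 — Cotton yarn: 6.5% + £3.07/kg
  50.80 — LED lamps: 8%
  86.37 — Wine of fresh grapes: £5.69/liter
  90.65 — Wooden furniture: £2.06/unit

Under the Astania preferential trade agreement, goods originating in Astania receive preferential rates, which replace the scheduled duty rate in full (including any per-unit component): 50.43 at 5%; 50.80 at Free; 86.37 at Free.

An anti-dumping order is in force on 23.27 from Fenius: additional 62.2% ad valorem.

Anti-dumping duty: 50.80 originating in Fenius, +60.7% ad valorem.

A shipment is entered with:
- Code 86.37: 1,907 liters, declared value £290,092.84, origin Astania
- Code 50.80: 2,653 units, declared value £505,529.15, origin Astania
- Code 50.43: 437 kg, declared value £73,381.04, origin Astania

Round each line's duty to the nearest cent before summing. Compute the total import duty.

Line 1 (86.37, Astania, 1,907 liters, £290,092.84):
Base rate for 86.37 is £5.69/liter.
Origin Astania qualifies under the Hesova–Astania agreement and 86.37 is covered: preferential rate Free applies instead.
Duty = £290,092.84 × 0% = £0.00.
Line 2 (50.80, Astania, 2,653 units, £505,529.15):
Base rate for 50.80 is 8%.
Origin Astania qualifies under the Hesova–Astania agreement and 50.80 is covered: preferential rate Free applies instead.
The additional-duty order on 50.80 targets Fenius, not Astania; it does not apply.
Duty = £505,529.15 × 0% = £0.00.
Line 3 (50.43, Astania, 437 kg, £73,381.04):
Base rate for 50.43 is 6.5% + £3.07/kg.
Origin Astania qualifies under the Hesova–Astania agreement and 50.43 is covered: preferential rate 5% applies instead.
Duty = £73,381.04 × 5% = £3,669.05.
Total = £0.00 + £0.00 + £3,669.05 = £3,669.05.

£3,669.05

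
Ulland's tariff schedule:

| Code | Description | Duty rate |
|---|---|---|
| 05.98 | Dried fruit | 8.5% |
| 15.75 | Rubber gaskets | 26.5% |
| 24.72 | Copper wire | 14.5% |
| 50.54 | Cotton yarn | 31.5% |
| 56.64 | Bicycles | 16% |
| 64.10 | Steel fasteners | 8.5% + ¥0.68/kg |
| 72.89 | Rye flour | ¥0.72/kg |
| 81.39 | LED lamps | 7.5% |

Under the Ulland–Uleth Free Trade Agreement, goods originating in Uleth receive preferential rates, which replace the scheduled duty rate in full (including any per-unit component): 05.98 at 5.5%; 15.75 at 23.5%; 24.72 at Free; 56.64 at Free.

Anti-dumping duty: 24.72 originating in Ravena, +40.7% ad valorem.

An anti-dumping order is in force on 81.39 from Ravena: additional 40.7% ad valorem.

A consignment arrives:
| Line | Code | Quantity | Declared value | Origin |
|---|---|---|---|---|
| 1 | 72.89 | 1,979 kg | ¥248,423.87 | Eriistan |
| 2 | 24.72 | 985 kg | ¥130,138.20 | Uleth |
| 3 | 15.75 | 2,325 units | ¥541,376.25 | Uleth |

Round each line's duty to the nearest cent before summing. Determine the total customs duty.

¥128,648.30

Line 1 (72.89, Eriistan, 1,979 kg, ¥248,423.87):
Base rate for 72.89 is ¥0.72/kg.
Duty = 1,979 × ¥0.72 = ¥1,424.88.
Line 2 (24.72, Uleth, 985 kg, ¥130,138.20):
Base rate for 24.72 is 14.5%.
Origin Uleth qualifies under the Ulland–Uleth agreement and 24.72 is covered: preferential rate Free applies instead.
The additional-duty order on 24.72 targets Ravena, not Uleth; it does not apply.
Duty = ¥130,138.20 × 0% = ¥0.00.
Line 3 (15.75, Uleth, 2,325 units, ¥541,376.25):
Base rate for 15.75 is 26.5%.
Origin Uleth qualifies under the Ulland–Uleth agreement and 15.75 is covered: preferential rate 23.5% applies instead.
Duty = ¥541,376.25 × 23.5% = ¥127,223.42.
Total = ¥1,424.88 + ¥0.00 + ¥127,223.42 = ¥128,648.30.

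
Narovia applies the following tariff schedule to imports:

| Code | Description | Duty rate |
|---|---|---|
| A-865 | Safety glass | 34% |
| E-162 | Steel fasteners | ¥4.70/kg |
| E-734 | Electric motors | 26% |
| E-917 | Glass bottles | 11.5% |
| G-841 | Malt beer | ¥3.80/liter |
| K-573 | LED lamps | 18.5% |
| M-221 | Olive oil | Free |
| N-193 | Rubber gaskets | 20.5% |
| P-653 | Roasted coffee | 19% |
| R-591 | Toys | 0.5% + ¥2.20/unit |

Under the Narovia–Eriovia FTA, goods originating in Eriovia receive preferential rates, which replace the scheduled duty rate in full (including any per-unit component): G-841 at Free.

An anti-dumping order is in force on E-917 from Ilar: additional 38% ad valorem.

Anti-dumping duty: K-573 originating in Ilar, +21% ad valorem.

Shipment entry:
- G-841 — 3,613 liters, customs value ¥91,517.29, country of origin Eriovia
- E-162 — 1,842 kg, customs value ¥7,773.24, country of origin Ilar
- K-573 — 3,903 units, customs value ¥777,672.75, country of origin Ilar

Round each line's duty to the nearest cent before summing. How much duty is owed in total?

Line 1 (G-841, Eriovia, 3,613 liters, ¥91,517.29):
Base rate for G-841 is ¥3.80/liter.
Origin Eriovia qualifies under the Narovia–Eriovia agreement and G-841 is covered: preferential rate Free applies instead.
Duty = ¥91,517.29 × 0% = ¥0.00.
Line 2 (E-162, Ilar, 1,842 kg, ¥7,773.24):
Base rate for E-162 is ¥4.70/kg.
Duty = 1,842 × ¥4.70 = ¥8,657.40.
Line 3 (K-573, Ilar, 3,903 units, ¥777,672.75):
Base rate for K-573 is 18.5%.
Additional duty on K-573 from Ilar: +21%. Applied ad valorem rate: 18.5% + 21% = 39.5%.
Duty = ¥777,672.75 × 39.5% = ¥307,180.74.
Total = ¥0.00 + ¥8,657.40 + ¥307,180.74 = ¥315,838.14.

¥315,838.14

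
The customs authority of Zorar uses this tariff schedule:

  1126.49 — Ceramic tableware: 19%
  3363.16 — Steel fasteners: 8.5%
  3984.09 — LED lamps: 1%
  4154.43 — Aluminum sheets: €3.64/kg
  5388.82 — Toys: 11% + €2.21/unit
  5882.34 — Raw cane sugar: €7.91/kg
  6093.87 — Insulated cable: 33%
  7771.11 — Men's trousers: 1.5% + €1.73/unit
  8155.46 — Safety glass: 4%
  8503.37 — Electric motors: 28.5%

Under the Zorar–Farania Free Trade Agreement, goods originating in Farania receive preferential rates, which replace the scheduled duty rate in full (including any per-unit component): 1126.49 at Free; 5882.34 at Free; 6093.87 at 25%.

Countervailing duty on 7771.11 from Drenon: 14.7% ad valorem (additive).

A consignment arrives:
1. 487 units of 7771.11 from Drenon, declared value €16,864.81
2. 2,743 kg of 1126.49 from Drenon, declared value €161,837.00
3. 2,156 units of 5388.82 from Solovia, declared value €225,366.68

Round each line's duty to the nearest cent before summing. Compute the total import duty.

€63,878.73

Line 1 (7771.11, Drenon, 487 units, €16,864.81):
Base rate for 7771.11 is 1.5% + €1.73/unit.
Additional duty on 7771.11 from Drenon: +14.7%. Applied ad valorem rate: 1.5% + 14.7% = 16.2%.
Duty = €16,864.81 × 16.2% + 487 × €1.73 = €3,574.61.
Line 2 (1126.49, Drenon, 2,743 kg, €161,837.00):
Base rate for 1126.49 is 19%.
1126.49 has an FTA preferential rate, but origin Drenon is not Farania; base rate stands.
Duty = €161,837.00 × 19% = €30,749.03.
Line 3 (5388.82, Solovia, 2,156 units, €225,366.68):
Base rate for 5388.82 is 11% + €2.21/unit.
Duty = €225,366.68 × 11% + 2,156 × €2.21 = €29,555.09.
Total = €3,574.61 + €30,749.03 + €29,555.09 = €63,878.73.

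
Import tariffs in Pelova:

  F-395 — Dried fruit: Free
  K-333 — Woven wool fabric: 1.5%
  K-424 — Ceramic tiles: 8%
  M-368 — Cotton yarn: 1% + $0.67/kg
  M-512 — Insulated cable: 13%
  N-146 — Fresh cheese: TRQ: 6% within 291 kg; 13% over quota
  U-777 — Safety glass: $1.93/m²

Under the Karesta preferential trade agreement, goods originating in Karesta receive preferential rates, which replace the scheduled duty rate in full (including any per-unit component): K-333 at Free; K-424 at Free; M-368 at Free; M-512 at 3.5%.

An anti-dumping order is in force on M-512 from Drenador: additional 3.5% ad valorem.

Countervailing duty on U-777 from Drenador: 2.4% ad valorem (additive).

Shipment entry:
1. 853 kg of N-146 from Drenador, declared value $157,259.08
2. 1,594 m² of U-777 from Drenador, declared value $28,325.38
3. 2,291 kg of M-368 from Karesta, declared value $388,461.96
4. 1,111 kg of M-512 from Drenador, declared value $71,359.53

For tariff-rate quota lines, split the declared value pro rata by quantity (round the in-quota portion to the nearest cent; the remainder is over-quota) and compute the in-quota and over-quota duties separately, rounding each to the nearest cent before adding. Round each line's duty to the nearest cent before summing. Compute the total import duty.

Line 1 (N-146, Drenador, 853 kg, $157,259.08):
Code N-146 is under a tariff-rate quota (threshold 291 kg). In-quota: 291 kg at 6%; over-quota: 562 kg at 13%.
Pro-rata value split: in-quota = $157,259.08 × 291/853 = $53,648.76; over-quota = $157,259.08 − $53,648.76 = $103,610.32.
In-quota duty = $53,648.76 × 6% = $3,218.93. Over-quota duty = $103,610.32 × 13% = $13,469.34.
Line duty = $3,218.93 + $13,469.34 = $16,688.27.
Line 2 (U-777, Drenador, 1,594 m², $28,325.38):
Base rate for U-777 is $1.93/m².
Additional duty on U-777 from Drenador: +2.4% ad valorem. Applied ad valorem rate = 2.4%.
Duty = $28,325.38 × 2.4% + 1,594 × $1.93 = $3,756.23.
Line 3 (M-368, Karesta, 2,291 kg, $388,461.96):
Base rate for M-368 is 1% + $0.67/kg.
Origin Karesta qualifies under the Pelova–Karesta agreement and M-368 is covered: preferential rate Free applies instead.
Duty = $388,461.96 × 0% = $0.00.
Line 4 (M-512, Drenador, 1,111 kg, $71,359.53):
Base rate for M-512 is 13%.
M-512 has an FTA preferential rate, but origin Drenador is not Karesta; base rate stands.
Additional duty on M-512 from Drenador: +3.5%. Applied ad valorem rate: 13% + 3.5% = 16.5%.
Duty = $71,359.53 × 16.5% = $11,774.32.
Total = $16,688.27 + $3,756.23 + $0.00 + $11,774.32 = $32,218.82.

$32,218.82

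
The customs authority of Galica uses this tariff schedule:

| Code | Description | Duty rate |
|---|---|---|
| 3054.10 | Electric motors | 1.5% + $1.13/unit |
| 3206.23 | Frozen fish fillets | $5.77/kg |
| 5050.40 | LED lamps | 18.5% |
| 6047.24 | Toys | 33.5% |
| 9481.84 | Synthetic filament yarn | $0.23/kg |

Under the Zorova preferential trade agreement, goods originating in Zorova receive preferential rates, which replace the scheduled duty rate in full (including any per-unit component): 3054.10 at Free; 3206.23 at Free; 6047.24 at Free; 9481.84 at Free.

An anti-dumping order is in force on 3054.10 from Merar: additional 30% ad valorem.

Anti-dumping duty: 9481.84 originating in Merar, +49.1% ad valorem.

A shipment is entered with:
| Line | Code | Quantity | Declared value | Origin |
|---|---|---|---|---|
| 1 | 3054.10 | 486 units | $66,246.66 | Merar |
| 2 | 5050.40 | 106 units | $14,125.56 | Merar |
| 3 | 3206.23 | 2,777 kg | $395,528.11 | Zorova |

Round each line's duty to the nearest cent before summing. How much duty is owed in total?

$24,030.11

Line 1 (3054.10, Merar, 486 units, $66,246.66):
Base rate for 3054.10 is 1.5% + $1.13/unit.
3054.10 has an FTA preferential rate, but origin Merar is not Zorova; base rate stands.
Additional duty on 3054.10 from Merar: +30%. Applied ad valorem rate: 1.5% + 30% = 31.5%.
Duty = $66,246.66 × 31.5% + 486 × $1.13 = $21,416.88.
Line 2 (5050.40, Merar, 106 units, $14,125.56):
Base rate for 5050.40 is 18.5%.
Duty = $14,125.56 × 18.5% = $2,613.23.
Line 3 (3206.23, Zorova, 2,777 kg, $395,528.11):
Base rate for 3206.23 is $5.77/kg.
Origin Zorova qualifies under the Galica–Zorova agreement and 3206.23 is covered: preferential rate Free applies instead.
Duty = $395,528.11 × 0% = $0.00.
Total = $21,416.88 + $2,613.23 + $0.00 = $24,030.11.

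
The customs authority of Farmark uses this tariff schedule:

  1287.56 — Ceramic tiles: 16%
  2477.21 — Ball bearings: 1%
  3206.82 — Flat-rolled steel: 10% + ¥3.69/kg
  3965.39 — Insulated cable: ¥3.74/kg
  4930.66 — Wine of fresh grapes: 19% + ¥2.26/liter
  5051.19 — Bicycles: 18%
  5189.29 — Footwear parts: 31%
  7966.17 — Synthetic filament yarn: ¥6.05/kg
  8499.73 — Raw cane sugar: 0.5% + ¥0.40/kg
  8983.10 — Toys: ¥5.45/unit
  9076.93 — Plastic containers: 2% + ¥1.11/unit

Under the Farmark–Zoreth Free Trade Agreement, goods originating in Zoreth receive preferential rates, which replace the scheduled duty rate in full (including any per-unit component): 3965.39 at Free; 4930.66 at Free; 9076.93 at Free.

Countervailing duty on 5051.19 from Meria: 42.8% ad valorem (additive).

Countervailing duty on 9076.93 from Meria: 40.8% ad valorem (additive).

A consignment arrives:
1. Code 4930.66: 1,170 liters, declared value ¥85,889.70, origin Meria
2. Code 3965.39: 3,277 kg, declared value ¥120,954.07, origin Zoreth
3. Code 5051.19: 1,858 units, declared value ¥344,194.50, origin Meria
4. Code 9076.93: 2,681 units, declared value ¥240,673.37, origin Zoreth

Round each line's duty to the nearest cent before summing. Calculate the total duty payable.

¥228,233.50

Line 1 (4930.66, Meria, 1,170 liters, ¥85,889.70):
Base rate for 4930.66 is 19% + ¥2.26/liter.
4930.66 has an FTA preferential rate, but origin Meria is not Zoreth; base rate stands.
Duty = ¥85,889.70 × 19% + 1,170 × ¥2.26 = ¥18,963.24.
Line 2 (3965.39, Zoreth, 3,277 kg, ¥120,954.07):
Base rate for 3965.39 is ¥3.74/kg.
Origin Zoreth qualifies under the Farmark–Zoreth agreement and 3965.39 is covered: preferential rate Free applies instead.
Duty = ¥120,954.07 × 0% = ¥0.00.
Line 3 (5051.19, Meria, 1,858 units, ¥344,194.50):
Base rate for 5051.19 is 18%.
Additional duty on 5051.19 from Meria: +42.8%. Applied ad valorem rate: 18% + 42.8% = 60.8%.
Duty = ¥344,194.50 × 60.8% = ¥209,270.26.
Line 4 (9076.93, Zoreth, 2,681 units, ¥240,673.37):
Base rate for 9076.93 is 2% + ¥1.11/unit.
Origin Zoreth qualifies under the Farmark–Zoreth agreement and 9076.93 is covered: preferential rate Free applies instead.
The additional-duty order on 9076.93 targets Meria, not Zoreth; it does not apply.
Duty = ¥240,673.37 × 0% = ¥0.00.
Total = ¥18,963.24 + ¥0.00 + ¥209,270.26 + ¥0.00 = ¥228,233.50.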